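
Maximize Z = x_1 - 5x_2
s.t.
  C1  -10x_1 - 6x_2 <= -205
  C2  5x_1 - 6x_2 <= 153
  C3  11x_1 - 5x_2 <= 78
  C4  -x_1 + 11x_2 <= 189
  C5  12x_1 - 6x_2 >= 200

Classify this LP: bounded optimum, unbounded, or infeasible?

The boundaries -10x_1 - 6x_2 = -205 and 5x_1 - 6x_2 = 153 meet at (358/15, -101/18), but that point violates 11x_1 - 5x_2 ≤ 78. Every candidate vertex is excluded by some other constraint, so the feasible region is empty.

infeasible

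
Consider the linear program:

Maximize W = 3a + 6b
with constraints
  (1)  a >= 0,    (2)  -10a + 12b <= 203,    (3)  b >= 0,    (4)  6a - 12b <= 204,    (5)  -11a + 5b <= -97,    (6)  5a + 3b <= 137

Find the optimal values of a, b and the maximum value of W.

a = 488/29, b = 511/29, maximum W = 4530/29

Extreme points and W = 3a + 6b:
  (97/11, 0) → W = 291/11
  (137/5, 0) → W = 411/5
  (488/29, 511/29) → W = 4530/29

The binding constraints are -11a + 5b = -97 and 5a + 3b = 137.
Solving simultaneously gives a = 488/29, b = 511/29.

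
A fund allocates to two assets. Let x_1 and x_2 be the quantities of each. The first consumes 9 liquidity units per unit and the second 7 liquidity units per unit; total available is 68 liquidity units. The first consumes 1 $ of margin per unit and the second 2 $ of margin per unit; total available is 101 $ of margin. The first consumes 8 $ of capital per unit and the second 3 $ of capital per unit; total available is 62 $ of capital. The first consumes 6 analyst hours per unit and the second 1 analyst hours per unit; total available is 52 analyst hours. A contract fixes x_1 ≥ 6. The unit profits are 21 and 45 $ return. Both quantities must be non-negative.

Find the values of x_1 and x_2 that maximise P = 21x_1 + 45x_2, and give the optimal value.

x_1 = 6, x_2 = 2, maximum P = 216

Feasible corners and P = 21x_1 + 45x_2:
  (68/9, 0) → P = 476/3
  (6, 0) → P = 126
  (6, 2) → P = 216

The optimum lies where 9x_1 + 7x_2 = 68 and x_1 = 6.
Solving simultaneously gives x_1 = 6, x_2 = 2.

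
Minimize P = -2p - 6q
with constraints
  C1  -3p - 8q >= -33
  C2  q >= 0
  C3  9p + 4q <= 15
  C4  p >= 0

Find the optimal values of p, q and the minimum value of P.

p = 0, q = 15/4, minimum P = -45/2

At the optimal vertex, 9p + 4q = 15 and p = 0.
Solving simultaneously gives p = 0, q = 15/4.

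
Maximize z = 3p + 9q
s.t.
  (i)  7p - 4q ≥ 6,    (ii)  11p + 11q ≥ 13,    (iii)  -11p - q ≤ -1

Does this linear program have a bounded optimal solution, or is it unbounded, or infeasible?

unbounded

From the feasible point (118/121, 25/121), moving in the direction (4, 7) keeps every constraint satisfied while z increases without bound.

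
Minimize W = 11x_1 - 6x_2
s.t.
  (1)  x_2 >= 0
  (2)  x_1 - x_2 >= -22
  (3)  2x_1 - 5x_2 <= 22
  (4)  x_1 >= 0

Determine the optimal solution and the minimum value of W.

Feasible corners and W = 11x_1 - 6x_2:
  (11, 0) → W = 121
  (0, 0) → W = 0
  (0, 22) → W = -132
The feasible region is unbounded (it extends along (1, 1), (5, 2)), but W strictly increases along every unbounded feasible direction, so there is no improving ray and the minimum is attained at a vertex.

x_1 = 0, x_2 = 22, minimum W = -132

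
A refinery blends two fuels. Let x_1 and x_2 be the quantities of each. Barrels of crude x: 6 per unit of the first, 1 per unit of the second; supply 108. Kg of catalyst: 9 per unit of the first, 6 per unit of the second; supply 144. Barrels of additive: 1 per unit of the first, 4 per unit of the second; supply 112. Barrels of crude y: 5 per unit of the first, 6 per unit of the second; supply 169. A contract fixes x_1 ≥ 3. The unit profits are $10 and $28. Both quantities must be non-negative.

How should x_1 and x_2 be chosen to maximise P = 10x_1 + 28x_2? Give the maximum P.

Vertices and P = 10x_1 + 28x_2:
  (16, 0) → P = 160
  (3, 0) → P = 30
  (3, 39/2) → P = 576

x_1 = 3, x_2 = 39/2, maximum P = 576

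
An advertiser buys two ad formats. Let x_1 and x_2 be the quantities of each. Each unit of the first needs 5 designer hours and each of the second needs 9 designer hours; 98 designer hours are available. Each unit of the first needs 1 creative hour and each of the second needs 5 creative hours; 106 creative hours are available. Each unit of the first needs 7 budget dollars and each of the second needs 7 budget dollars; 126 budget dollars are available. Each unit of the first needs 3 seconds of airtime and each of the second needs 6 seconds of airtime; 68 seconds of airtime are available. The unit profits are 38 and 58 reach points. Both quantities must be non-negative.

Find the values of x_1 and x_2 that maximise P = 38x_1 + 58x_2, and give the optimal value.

Extreme points and P = 38x_1 + 58x_2:
  (0, 0) → P = 0
  (0, 98/9) → P = 5684/9
  (18, 0) → P = 684
  (16, 2) → P = 724

At the optimal vertex, 5x_1 + 9x_2 = 98 and 7x_1 + 7x_2 = 126.
Solving simultaneously gives x_1 = 16, x_2 = 2.

x_1 = 16, x_2 = 2, maximum P = 724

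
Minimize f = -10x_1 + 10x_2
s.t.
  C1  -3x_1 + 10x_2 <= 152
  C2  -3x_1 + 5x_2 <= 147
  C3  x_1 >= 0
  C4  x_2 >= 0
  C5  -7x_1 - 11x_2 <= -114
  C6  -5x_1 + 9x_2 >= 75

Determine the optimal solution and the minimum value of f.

Extreme points and f = -10x_1 + 10x_2:
  (0, 76/5) → f = 152
  (618/23, 535/23) → f = -830/23
  (0, 114/11) → f = 1140/11
  (201/118, 1095/118) → f = 4470/59

x_1 = 618/23, x_2 = 535/23, minimum f = -830/23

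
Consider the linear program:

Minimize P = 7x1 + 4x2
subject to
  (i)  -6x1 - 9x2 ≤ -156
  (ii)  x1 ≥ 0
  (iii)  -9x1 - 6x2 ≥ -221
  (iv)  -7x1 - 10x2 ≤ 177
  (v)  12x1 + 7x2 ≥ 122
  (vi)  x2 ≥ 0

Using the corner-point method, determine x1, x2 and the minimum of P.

x1 = 0, x2 = 122/7, minimum P = 488/7

Feasible corners and P = 7x1 + 4x2:
  (117/5, 26/15) → P = 2561/15
  (1/11, 190/11) → P = 767/11
  (0, 221/6) → P = 442/3
  (0, 122/7) → P = 488/7

The optimum lies where x1 = 0 and 12x1 + 7x2 = 122.
Solving simultaneously gives x1 = 0, x2 = 122/7.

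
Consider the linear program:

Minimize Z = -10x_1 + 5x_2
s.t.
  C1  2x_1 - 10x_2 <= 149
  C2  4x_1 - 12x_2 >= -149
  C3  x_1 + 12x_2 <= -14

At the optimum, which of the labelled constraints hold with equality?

C1 and C3

Extreme points and Z = -10x_1 + 5x_2:
  (-1639/8, -447/8) → Z = 14155/8
  (824/17, -177/34) → Z = -17365/34
  (-163/5, 31/20) → Z = 1335/4

The minimum is at (824/17, -177/34). Substituting into each constraint, equality holds for C1 and C3; the remaining constraints have slack.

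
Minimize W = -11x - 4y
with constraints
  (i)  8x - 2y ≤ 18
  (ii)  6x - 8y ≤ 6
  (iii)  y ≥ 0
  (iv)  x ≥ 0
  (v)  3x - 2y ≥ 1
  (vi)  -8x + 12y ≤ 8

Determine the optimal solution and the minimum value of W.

x = 29/10, y = 13/5, minimum W = -423/10

Corner points and W = -11x - 4y:
  (33/13, 15/13) → W = -423/13
  (29/10, 13/5) → W = -423/10
  (1, 0) → W = -11
  (1/3, 0) → W = -11/3
  (7/5, 8/5) → W = -109/5

At the optimal vertex, 8x - 2y = 18 and -8x + 12y = 8.
Solving simultaneously gives x = 29/10, y = 13/5.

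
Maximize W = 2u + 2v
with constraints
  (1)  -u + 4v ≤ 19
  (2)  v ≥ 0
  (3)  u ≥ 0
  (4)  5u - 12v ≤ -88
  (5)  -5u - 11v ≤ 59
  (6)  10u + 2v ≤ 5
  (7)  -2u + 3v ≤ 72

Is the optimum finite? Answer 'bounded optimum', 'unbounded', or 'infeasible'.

The boundaries v = 0 and u = 0 meet at (0, 0), but that point violates 5u - 12v ≤ -88. Every candidate vertex is excluded by some other constraint, so the feasible region is empty.

infeasible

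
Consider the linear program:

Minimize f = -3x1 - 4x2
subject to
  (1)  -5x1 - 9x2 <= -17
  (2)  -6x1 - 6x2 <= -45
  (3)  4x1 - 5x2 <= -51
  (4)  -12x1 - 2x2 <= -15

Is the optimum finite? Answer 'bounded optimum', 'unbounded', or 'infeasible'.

From the feasible point (-27/68, 168/17), moving in the direction (5, 4) keeps every constraint satisfied while f decreases without bound.

unbounded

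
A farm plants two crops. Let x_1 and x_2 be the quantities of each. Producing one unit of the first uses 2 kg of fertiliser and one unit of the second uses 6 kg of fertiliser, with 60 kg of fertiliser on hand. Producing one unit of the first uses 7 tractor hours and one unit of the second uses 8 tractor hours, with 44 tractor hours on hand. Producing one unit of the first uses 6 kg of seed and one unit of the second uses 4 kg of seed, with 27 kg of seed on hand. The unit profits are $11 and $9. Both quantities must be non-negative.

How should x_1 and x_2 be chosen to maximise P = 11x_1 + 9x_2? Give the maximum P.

Vertices and P = 11x_1 + 9x_2:
  (0, 0) → P = 0
  (0, 11/2) → P = 99/2
  (9/2, 0) → P = 99/2
  (2, 15/4) → P = 223/4

At the optimal vertex, 7x_1 + 8x_2 = 44 and 6x_1 + 4x_2 = 27.
Solving simultaneously gives x_1 = 2, x_2 = 15/4.

x_1 = 2, x_2 = 15/4, maximum P = 223/4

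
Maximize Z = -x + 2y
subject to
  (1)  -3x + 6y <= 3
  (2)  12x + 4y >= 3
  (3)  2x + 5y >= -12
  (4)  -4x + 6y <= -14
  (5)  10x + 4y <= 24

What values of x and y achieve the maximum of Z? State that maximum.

x = 50/19, y = -11/19, maximum Z = -72/19

The optimum lies where -4x + 6y = -14 and 10x + 4y = 24.
Solving simultaneously gives x = 50/19, y = -11/19.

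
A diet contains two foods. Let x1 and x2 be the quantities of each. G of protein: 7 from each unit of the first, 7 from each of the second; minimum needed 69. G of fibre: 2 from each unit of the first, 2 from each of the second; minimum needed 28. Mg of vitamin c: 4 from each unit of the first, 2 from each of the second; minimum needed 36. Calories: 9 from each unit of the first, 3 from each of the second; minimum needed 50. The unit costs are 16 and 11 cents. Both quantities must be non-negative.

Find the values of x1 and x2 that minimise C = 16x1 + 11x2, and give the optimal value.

Feasible corners and C = 16x1 + 11x2:
  (0, 18) → C = 198
  (14, 0) → C = 224
  (4, 10) → C = 174
The feasible region is unbounded (it extends along (0, 1), (1, 0)), but C strictly increases along every unbounded feasible direction, so there is no improving ray and the minimum is attained at a vertex.

x1 = 4, x2 = 10, minimum C = 174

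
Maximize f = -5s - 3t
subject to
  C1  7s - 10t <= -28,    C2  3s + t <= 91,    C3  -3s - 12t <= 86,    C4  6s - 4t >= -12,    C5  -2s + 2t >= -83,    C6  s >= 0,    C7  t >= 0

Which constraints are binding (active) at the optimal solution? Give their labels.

C1 and C6

Extreme points and f = -5s - 3t:
  (882/37, 721/37) → f = -6573/37
  (0, 14/5) → f = -42/5
  (176/9, 97/3) → f = -1753/9
  (0, 3) → f = -9

The maximum is at (0, 14/5). Substituting into each constraint, equality holds for C1 and C6; the remaining constraints have slack.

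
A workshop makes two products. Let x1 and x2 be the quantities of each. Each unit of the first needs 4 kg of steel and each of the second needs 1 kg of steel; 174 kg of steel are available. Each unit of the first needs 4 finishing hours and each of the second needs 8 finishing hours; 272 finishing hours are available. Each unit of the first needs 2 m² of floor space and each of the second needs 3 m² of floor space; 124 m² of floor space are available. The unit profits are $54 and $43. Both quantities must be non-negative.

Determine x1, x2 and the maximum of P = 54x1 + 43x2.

x1 = 40, x2 = 14, maximum P = 2762

Vertices and P = 54x1 + 43x2:
  (0, 0) → P = 0
  (0, 34) → P = 1462
  (87/2, 0) → P = 2349
  (40, 14) → P = 2762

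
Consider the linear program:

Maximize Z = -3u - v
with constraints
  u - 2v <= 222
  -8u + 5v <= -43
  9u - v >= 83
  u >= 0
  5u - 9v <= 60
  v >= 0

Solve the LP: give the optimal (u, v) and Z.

u = 83/9, v = 0, maximum Z = -83/3

Feasible corners and Z = -3u - v:
  (372/37, 277/37) → Z = -1393/37
  (83/9, 0) → Z = -83/3
  (12, 0) → Z = -36
The feasible region is unbounded (it extends along (5, 8), (9, 5)), but Z strictly decreases along every unbounded feasible direction, so there is no improving ray and the maximum is attained at a vertex.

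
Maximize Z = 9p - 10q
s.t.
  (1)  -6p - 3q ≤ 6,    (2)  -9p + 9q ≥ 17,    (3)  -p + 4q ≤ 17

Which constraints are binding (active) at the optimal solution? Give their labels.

Corner points and Z = 9p - 10q:
  (-35/27, 16/27) → Z = -475/27
  (-25/9, 32/9) → Z = -545/9
  (85/27, 136/27) → Z = -595/27

The maximum is at (-35/27, 16/27). Substituting into each constraint, equality holds for (1) and (2); the remaining constraints have slack.

(1) and (2)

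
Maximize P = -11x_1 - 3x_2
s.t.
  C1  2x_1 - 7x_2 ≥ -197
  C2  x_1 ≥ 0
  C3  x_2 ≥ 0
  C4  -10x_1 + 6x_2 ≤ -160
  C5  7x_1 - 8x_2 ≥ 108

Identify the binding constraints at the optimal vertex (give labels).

Feasible corners and P = -11x_1 - 3x_2:
  (212/3, 145/3) → P = -2767/3
  (16, 0) → P = -176
  (316/19, 20/19) → P = -3536/19
The feasible region is unbounded (it extends along (7, 2), (1, 0)), but P strictly decreases along every unbounded feasible direction, so there is no improving ray and the maximum is attained at a vertex.

The maximum is at (16, 0). Substituting into each constraint, equality holds for C3 and C4; the remaining constraints have slack.

C3 and C4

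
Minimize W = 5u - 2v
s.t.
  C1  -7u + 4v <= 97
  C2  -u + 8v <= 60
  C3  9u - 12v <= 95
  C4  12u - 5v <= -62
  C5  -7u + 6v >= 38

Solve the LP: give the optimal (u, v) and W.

Feasible corners and W = 5u - 2v:
  (-134/13, 323/52) → W = -1663/26
  (-215/7, -59/2) → W = -662/7
  (-28/13, 94/13) → W = -328/13
  (-182/37, 22/37) → W = -954/37

At the optimal vertex, -7u + 4v = 97 and -7u + 6v = 38.
Solving simultaneously gives u = -215/7, v = -59/2.

u = -215/7, v = -59/2, minimum W = -662/7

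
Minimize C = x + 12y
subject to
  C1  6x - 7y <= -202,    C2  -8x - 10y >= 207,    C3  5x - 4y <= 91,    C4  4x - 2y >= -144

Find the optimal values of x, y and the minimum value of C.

Corner points and C = x + 12y:
  (-3469/116, 187/58) → C = 1019/116
  (-151/4, -7/2) → C = -319/4
  (-927/28, 81/14) → C = 1017/28

The optimum lies where 6x - 7y = -202 and 4x - 2y = -144.
Solving simultaneously gives x = -151/4, y = -7/2.

x = -151/4, y = -7/2, minimum C = -319/4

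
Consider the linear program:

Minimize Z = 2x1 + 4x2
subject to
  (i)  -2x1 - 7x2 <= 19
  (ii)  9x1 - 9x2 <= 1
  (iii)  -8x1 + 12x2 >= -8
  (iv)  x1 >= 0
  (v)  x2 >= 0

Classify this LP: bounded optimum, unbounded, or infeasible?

Vertices and Z = 2x1 + 4x2:
  (1/9, 0) → Z = 2/9
  (0, 0) → Z = 0
The feasible region has finitely many vertices and no improving ray; the minimum is 0 at (0, 0).

bounded optimum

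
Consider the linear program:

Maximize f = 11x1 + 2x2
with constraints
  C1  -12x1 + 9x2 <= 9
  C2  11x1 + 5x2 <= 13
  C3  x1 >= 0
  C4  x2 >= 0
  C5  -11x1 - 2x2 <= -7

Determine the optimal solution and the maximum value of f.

Vertices and f = 11x1 + 2x2:
  (24/53, 85/53) → f = 434/53
  (15/41, 61/41) → f = 7
  (13/11, 0) → f = 13
  (7/11, 0) → f = 7

x1 = 13/11, x2 = 0, maximum f = 13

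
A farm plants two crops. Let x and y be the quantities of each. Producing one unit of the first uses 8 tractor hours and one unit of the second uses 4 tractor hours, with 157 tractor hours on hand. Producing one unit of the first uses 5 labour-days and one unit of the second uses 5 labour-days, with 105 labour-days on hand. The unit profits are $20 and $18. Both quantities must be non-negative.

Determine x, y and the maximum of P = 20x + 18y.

x = 73/4, y = 11/4, maximum P = 829/2

Corner points and P = 20x + 18y:
  (0, 0) → P = 0
  (0, 21) → P = 378
  (157/8, 0) → P = 785/2
  (73/4, 11/4) → P = 829/2

At the optimal vertex, 8x + 4y = 157 and 5x + 5y = 105.
Solving simultaneously gives x = 73/4, y = 11/4.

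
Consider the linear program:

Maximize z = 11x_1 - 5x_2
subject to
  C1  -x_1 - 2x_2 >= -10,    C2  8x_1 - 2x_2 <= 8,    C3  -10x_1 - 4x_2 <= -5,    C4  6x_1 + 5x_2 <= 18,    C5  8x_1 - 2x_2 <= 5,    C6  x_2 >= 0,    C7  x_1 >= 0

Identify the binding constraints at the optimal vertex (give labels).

Feasible corners and z = 11x_1 - 5x_2:
  (1/2, 0) → z = 11/2
  (0, 5/4) → z = -25/4
  (61/52, 57/26) → z = 101/52
  (0, 18/5) → z = -18
  (5/8, 0) → z = 55/8

The maximum is at (5/8, 0). Substituting into each constraint, equality holds for C5 and C6; the remaining constraints have slack.

C5 and C6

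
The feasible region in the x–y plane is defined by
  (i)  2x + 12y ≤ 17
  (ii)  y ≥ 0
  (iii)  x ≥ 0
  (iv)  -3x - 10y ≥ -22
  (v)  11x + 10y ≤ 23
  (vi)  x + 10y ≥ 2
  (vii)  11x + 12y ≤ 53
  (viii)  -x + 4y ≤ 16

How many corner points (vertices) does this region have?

Pairwise boundary intersections that survive every other constraint:
  (0, 17/12)
  (53/56, 141/112)
  (23/11, 0)
  (2, 0)
  (0, 1/5)

5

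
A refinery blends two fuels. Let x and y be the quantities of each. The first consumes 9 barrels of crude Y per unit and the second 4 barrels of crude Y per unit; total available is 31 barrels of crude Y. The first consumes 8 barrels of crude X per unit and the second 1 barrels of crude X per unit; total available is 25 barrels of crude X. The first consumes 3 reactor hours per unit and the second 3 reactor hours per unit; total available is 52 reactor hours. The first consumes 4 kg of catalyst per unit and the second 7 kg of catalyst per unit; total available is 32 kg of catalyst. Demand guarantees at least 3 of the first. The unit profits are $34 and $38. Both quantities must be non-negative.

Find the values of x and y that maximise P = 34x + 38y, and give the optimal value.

x = 3, y = 1, maximum P = 140

Corner points and P = 34x + 38y:
  (25/8, 0) → P = 425/4
  (3, 0) → P = 102
  (3, 1) → P = 140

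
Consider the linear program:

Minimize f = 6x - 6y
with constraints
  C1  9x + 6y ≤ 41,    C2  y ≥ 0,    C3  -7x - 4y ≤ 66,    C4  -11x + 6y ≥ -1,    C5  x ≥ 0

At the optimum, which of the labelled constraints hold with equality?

C1 and C5

Vertices and f = 6x - 6y:
  (21/10, 221/60) → f = -19/2
  (0, 41/6) → f = -41
  (1/11, 0) → f = 6/11
  (0, 0) → f = 0

The minimum is at (0, 41/6). Substituting into each constraint, equality holds for C1 and C5; the remaining constraints have slack.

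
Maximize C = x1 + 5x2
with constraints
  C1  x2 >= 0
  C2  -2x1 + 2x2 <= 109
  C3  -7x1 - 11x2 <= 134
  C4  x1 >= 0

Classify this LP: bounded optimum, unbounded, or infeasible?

unbounded

From the feasible point (0, 0), moving in the direction (2, 2) keeps every constraint satisfied while C increases without bound.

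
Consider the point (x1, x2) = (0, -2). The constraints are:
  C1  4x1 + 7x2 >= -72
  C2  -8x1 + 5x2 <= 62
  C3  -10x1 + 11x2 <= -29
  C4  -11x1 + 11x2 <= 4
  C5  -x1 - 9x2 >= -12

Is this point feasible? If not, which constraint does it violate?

Constraint C3: -10x1 + 11x2 = -22, which is not ≤ -29. All other constraints are satisfied.

not feasible — violates C3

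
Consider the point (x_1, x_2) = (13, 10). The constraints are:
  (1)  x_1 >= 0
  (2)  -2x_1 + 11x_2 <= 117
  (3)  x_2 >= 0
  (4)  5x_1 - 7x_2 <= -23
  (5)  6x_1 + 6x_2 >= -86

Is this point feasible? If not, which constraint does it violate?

not feasible — violates (4)

Constraint (4): 5x_1 - 7x_2 = -5, which is not ≤ -23. All other constraints are satisfied.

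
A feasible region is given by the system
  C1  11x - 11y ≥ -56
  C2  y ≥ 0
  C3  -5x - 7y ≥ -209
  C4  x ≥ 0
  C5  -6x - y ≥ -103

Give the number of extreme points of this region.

Pairwise boundary intersections that survive every other constraint:
  (0, 56/11)
  (1077/77, 1469/77)
  (0, 0)
  (103/6, 0)

4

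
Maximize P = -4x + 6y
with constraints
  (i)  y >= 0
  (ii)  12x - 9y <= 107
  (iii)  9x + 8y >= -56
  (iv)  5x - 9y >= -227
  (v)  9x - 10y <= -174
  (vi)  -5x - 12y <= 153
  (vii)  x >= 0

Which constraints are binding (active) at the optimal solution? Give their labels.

Vertices and P = -4x + 6y:
  (704/31, 1173/31) → P = 4222/31
  (0, 227/9) → P = 454/3
  (0, 87/5) → P = 522/5

The maximum is at (0, 227/9). Substituting into each constraint, equality holds for (iv) and (vii); the remaining constraints have slack.

(iv) and (vii)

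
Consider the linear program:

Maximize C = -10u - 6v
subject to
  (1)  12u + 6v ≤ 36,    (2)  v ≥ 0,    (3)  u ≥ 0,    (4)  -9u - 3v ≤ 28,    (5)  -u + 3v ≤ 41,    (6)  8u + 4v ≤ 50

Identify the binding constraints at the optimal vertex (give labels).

Extreme points and C = -10u - 6v:
  (3, 0) → C = -30
  (0, 6) → C = -36
  (0, 0) → C = 0

The maximum is at (0, 0). Substituting into each constraint, equality holds for (2) and (3); the remaining constraints have slack.

(2) and (3)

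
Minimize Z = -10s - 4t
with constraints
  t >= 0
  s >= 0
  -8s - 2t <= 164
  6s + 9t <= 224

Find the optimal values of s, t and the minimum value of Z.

s = 112/3, t = 0, minimum Z = -1120/3

Feasible corners and Z = -10s - 4t:
  (0, 0) → Z = 0
  (112/3, 0) → Z = -1120/3
  (0, 224/9) → Z = -896/9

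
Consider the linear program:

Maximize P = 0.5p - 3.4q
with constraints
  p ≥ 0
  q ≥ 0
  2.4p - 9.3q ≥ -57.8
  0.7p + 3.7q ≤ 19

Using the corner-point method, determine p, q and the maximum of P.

p = 190/7, q = 0, maximum P = 95/7

Extreme points and P = 0.5p - 3.4q:
  (0, 0) → P = 0
  (0, 190/37) → P = -646/37
  (190/7, 0) → P = 95/7

The binding constraints are q = 0 and 0.7p + 3.7q = 19.
Solving simultaneously gives p = 190/7, q = 0.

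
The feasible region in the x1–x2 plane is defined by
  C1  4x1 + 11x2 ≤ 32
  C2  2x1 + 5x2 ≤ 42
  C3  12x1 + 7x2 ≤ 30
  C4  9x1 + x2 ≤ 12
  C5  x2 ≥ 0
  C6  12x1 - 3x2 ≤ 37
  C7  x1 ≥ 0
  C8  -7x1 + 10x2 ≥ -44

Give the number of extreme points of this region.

5

The feasible vertices (each the meet of two boundaries and inside every other half-plane) are:
  (53/52, 33/13)
  (0, 32/11)
  (18/17, 42/17)
  (4/3, 0)
  (0, 0)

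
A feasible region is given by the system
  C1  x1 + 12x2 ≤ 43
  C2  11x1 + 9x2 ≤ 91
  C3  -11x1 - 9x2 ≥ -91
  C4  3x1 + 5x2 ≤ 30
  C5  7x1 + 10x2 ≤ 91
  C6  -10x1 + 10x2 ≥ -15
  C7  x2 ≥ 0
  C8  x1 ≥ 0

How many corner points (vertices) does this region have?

Of the 27 pairwise boundary intersections, those satisfying every inequality are:
  (145/31, 99/31)
  (0, 43/12)
  (75/16, 51/16)
  (3/2, 0)
  (0, 0)

5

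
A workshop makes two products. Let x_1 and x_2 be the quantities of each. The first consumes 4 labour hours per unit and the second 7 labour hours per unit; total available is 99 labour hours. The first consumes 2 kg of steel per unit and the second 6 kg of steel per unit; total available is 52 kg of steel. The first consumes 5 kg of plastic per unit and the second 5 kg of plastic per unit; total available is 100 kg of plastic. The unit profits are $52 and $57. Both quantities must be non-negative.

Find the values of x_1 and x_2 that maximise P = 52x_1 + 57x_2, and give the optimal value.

x_1 = 17, x_2 = 3, maximum P = 1055

Feasible corners and P = 52x_1 + 57x_2:
  (0, 0) → P = 0
  (0, 26/3) → P = 494
  (20, 0) → P = 1040
  (17, 3) → P = 1055

The binding constraints are 2x_1 + 6x_2 = 52 and 5x_1 + 5x_2 = 100.
Solving simultaneously gives x_1 = 17, x_2 = 3.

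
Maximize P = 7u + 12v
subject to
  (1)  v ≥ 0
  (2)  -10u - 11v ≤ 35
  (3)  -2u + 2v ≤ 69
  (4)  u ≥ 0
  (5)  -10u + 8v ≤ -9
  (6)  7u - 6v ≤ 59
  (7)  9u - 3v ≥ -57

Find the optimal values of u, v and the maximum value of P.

u = 266, v = 601/2, maximum P = 5468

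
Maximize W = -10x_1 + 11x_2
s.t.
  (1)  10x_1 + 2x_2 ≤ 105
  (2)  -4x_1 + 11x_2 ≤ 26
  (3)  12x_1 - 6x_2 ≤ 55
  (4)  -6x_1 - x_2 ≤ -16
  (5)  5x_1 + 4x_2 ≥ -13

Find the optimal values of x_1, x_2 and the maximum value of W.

x_1 = 15/7, x_2 = 22/7, maximum W = 92/7

Extreme points and W = -10x_1 + 11x_2:
  (761/108, 133/27) → W = -293/18
  (15/7, 22/7) → W = 92/7
  (151/48, -23/8) → W = -757/12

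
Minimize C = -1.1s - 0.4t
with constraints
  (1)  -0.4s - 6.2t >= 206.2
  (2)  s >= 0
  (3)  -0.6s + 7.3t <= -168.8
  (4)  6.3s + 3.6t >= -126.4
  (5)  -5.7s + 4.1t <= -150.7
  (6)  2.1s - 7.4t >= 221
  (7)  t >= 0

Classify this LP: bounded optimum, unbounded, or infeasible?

infeasible

The boundaries -0.4s - 6.2t = 206.2 and -5.7s + 4.1t = -150.7 meet at (4446/1849, -61781/1849), but that point violates t ≥ 0. Every candidate vertex is excluded by some other constraint, so the feasible region is empty.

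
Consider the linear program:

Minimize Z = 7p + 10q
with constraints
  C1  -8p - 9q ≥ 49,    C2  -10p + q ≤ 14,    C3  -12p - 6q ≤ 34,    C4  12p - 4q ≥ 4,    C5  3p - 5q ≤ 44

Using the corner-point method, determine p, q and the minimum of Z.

Corner points and Z = 7p + 10q:
  (-1/5, -79/15) → Z = -811/15
  (151/67, -499/67) → Z = -3933/67
  (47/39, -105/13) → Z = -217/3

The optimum lies where -12p - 6q = 34 and 3p - 5q = 44.
Solving simultaneously gives p = 47/39, q = -105/13.

p = 47/39, q = -105/13, minimum Z = -217/3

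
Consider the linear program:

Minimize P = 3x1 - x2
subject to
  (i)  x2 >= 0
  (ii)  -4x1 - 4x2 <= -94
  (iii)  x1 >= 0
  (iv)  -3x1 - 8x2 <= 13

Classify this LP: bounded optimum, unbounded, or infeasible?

From the feasible point (47/2, 0), moving in the direction (0, 1) keeps every constraint satisfied while P decreases without bound.

unbounded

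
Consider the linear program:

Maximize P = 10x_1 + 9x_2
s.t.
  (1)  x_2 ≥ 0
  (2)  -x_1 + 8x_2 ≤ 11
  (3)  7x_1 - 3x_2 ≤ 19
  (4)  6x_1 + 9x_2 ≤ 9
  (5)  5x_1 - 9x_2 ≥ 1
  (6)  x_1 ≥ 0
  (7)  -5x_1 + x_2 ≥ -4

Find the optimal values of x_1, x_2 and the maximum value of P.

x_1 = 7/8, x_2 = 3/8, maximum P = 97/8

Extreme points and P = 10x_1 + 9x_2:
  (1/5, 0) → P = 2
  (4/5, 0) → P = 8
  (7/8, 3/8) → P = 97/8

The optimum lies where 5x_1 - 9x_2 = 1 and -5x_1 + x_2 = -4.
Solving simultaneously gives x_1 = 7/8, x_2 = 3/8.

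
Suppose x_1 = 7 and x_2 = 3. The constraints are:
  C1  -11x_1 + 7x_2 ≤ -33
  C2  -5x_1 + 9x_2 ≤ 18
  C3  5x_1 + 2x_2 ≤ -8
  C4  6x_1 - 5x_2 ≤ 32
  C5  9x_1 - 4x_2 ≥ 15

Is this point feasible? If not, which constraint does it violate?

not feasible — violates C3

Constraint C3: 5x_1 + 2x_2 = 41, which is not ≤ -8. All other constraints are satisfied.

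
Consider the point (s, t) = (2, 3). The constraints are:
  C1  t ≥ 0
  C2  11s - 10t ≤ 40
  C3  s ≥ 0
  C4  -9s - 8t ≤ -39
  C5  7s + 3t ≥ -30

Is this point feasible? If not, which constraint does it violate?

feasible

C1: 3 ≥ 0 ✓
C2: -8 ≤ 40 ✓
C3: 2 ≥ 0 ✓
C4: -42 ≤ -39 ✓
C5: 23 ≥ -30 ✓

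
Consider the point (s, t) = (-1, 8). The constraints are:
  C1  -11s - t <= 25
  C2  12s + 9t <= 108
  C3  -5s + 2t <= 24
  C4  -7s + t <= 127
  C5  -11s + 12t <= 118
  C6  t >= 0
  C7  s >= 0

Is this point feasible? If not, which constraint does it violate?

not feasible — violates C7

Constraint C7: s = -1, which is not ≥ 0. All other constraints are satisfied.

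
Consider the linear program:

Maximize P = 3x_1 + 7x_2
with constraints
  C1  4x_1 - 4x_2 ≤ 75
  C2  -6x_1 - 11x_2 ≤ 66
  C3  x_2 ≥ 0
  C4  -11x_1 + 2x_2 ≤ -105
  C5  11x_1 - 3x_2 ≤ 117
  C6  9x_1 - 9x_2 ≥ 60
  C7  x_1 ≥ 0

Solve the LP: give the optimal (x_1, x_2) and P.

Corner points and P = 3x_1 + 7x_2:
  (105/11, 0) → P = 315/11
  (117/11, 0) → P = 351/11
  (275/27, 95/27) → P = 1490/27
  (97/8, 131/24) → P = 895/12

x_1 = 97/8, x_2 = 131/24, maximum P = 895/12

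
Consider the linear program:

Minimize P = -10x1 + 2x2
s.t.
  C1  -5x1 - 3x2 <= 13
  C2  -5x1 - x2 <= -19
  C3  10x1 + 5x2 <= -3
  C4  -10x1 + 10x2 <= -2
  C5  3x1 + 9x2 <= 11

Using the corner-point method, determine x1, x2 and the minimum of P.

x1 = 56/5, x2 = -23, minimum P = -158

Extreme points and P = -10x1 + 2x2:
  (7, -16) → P = -102
  (56/5, -23) → P = -158
  (98/15, -41/3) → P = -278/3

The binding constraints are -5x1 - 3x2 = 13 and 10x1 + 5x2 = -3.
Solving simultaneously gives x1 = 56/5, x2 = -23.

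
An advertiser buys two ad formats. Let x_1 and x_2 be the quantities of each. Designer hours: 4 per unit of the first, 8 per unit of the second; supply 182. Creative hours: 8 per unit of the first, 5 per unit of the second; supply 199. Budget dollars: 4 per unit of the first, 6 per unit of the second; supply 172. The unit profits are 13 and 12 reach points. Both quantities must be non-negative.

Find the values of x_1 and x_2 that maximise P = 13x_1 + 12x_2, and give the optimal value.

Feasible corners and P = 13x_1 + 12x_2:
  (0, 0) → P = 0
  (0, 91/4) → P = 273
  (199/8, 0) → P = 2587/8
  (31/2, 15) → P = 763/2

x_1 = 31/2, x_2 = 15, maximum P = 763/2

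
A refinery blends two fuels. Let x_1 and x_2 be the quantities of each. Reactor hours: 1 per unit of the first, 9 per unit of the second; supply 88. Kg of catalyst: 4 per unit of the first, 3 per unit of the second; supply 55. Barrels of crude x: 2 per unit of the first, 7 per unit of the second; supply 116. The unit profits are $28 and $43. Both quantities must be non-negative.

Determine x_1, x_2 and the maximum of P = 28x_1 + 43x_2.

x_1 = 7, x_2 = 9, maximum P = 583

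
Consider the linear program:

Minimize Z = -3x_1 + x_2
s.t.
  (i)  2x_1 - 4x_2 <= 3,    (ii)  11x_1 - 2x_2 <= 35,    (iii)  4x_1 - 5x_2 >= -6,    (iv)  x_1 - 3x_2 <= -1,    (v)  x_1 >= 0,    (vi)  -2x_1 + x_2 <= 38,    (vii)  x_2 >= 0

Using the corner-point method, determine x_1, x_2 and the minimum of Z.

Extreme points and Z = -3x_1 + x_2:
  (187/47, 206/47) → Z = -355/47
  (107/31, 46/31) → Z = -275/31
  (0, 6/5) → Z = 6/5
  (0, 1/3) → Z = 1/3

The optimum lies where 11x_1 - 2x_2 = 35 and x_1 - 3x_2 = -1.
Solving simultaneously gives x_1 = 107/31, x_2 = 46/31.

x_1 = 107/31, x_2 = 46/31, minimum Z = -275/31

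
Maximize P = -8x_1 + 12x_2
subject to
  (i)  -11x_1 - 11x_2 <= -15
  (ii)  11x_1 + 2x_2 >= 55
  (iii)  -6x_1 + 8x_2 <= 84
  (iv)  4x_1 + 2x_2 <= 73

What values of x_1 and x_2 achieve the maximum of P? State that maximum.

x_1 = 104/11, x_2 = 387/22, maximum P = 1490/11

Feasible corners and P = -8x_1 + 12x_2:
  (575/99, -40/9) → P = -9880/99
  (773/22, -743/22) → P = -7550/11
  (68/25, 627/50) → P = 3218/25
  (104/11, 387/22) → P = 1490/11

The binding constraints are -6x_1 + 8x_2 = 84 and 4x_1 + 2x_2 = 73.
Solving simultaneously gives x_1 = 104/11, x_2 = 387/22.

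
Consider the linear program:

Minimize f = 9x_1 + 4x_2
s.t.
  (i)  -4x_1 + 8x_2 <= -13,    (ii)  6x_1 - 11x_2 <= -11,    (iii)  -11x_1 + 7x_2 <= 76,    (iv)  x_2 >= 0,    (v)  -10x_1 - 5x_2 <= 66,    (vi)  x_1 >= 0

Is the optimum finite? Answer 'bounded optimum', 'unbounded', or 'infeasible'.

infeasible

The boundaries -4x_1 + 8x_2 = -13 and x_2 = 0 meet at (13/4, 0), but that point violates 6x_1 - 11x_2 ≤ -11. Every candidate vertex is excluded by some other constraint, so the feasible region is empty.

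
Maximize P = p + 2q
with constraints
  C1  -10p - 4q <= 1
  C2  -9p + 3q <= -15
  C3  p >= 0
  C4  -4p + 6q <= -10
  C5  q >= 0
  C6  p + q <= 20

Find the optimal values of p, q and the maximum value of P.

p = 13, q = 7, maximum P = 27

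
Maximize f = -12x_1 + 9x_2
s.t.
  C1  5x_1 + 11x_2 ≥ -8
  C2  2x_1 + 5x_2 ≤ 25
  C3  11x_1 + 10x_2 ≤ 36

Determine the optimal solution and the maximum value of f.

Corner points and f = -12x_1 + 9x_2:
  (-105, 47) → f = 1683
  (476/71, -268/71) → f = -8124/71
  (-2, 29/5) → f = 381/5

x_1 = -105, x_2 = 47, maximum f = 1683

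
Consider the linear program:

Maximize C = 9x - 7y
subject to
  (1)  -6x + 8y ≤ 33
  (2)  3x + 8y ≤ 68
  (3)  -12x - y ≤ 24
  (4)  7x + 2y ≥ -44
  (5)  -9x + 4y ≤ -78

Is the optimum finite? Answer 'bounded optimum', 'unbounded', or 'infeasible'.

From the feasible point (32/3, 9/2), moving in the direction (8, -3) keeps every constraint satisfied while C increases without bound.

unbounded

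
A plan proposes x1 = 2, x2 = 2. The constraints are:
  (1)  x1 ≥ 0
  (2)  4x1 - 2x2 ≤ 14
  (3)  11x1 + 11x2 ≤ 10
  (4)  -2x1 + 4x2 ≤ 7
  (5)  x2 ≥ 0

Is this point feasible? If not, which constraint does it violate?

Constraint (3): 11x1 + 11x2 = 44, which is not ≤ 10. All other constraints are satisfied.

not feasible — violates (3)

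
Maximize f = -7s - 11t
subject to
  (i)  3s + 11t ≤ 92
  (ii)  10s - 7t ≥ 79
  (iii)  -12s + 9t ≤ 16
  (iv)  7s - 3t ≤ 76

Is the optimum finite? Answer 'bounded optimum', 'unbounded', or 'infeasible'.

unbounded

From the feasible point (1513/131, 683/131), moving in the direction (-7, -10) keeps every constraint satisfied while f increases without bound.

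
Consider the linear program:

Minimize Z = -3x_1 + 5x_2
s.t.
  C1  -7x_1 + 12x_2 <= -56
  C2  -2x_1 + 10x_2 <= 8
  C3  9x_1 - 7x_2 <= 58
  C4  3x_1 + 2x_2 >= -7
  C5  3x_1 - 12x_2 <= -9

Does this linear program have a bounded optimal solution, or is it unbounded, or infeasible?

The boundaries -7x_1 + 12x_2 = -56 and 9x_1 - 7x_2 = 58 meet at (304/59, -98/59), but that point violates 3x_1 - 12x_2 ≤ -9. Every candidate vertex is excluded by some other constraint, so the feasible region is empty.

infeasible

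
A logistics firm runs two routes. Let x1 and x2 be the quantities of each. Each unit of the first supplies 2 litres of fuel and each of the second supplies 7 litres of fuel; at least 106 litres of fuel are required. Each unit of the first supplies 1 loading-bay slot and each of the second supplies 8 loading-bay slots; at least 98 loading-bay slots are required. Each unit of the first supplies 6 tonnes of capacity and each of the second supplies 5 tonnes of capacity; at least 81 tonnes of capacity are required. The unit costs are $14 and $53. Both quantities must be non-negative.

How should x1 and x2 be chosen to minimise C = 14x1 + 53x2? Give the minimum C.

x1 = 18, x2 = 10, minimum C = 782

Feasible corners and C = 14x1 + 53x2:
  (0, 81/5) → C = 4293/5
  (98, 0) → C = 1372
  (18, 10) → C = 782
  (37/32, 237/16) → C = 3205/4
The feasible region is unbounded (it extends along (0, 1), (1, 0)), but C strictly increases along every unbounded feasible direction, so there is no improving ray and the minimum is attained at a vertex.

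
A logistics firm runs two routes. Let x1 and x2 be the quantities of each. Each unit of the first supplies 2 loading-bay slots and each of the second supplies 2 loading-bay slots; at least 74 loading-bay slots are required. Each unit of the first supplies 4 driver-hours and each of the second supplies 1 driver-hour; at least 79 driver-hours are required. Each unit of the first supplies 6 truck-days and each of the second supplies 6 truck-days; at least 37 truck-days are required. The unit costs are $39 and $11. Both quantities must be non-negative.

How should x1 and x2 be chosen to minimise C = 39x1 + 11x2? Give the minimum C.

Extreme points and C = 39x1 + 11x2:
  (0, 79) → C = 869
  (37, 0) → C = 1443
  (14, 23) → C = 799
The feasible region is unbounded (it extends along (0, 1), (1, 0)), but C strictly increases along every unbounded feasible direction, so there is no improving ray and the minimum is attained at a vertex.

x1 = 14, x2 = 23, minimum C = 799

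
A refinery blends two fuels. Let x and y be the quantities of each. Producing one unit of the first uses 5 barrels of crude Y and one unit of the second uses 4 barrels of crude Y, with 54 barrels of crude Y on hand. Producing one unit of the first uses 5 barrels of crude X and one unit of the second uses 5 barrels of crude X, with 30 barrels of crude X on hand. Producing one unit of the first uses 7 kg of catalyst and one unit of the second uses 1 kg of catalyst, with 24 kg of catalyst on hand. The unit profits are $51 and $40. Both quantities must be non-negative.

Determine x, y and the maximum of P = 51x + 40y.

At the optimal vertex, 5x + 5y = 30 and 7x + y = 24.
Solving simultaneously gives x = 3, y = 3.

x = 3, y = 3, maximum P = 273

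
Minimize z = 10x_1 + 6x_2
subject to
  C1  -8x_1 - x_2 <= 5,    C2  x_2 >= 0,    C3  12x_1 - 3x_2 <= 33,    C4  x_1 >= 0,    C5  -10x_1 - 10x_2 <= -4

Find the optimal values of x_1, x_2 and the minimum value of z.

x_1 = 0, x_2 = 2/5, minimum z = 12/5

Feasible corners and z = 10x_1 + 6x_2:
  (11/4, 0) → z = 55/2
  (2/5, 0) → z = 4
  (0, 2/5) → z = 12/5
The feasible region is unbounded (it extends along (0, 1), (1, 4)), but z strictly increases along every unbounded feasible direction, so there is no improving ray and the minimum is attained at a vertex.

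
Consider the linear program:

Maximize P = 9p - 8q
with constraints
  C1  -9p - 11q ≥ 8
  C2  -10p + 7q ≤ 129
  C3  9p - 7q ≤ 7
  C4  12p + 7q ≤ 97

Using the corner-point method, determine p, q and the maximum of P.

p = -136, q = -1231/7, maximum P = 1280/7

Vertices and P = 9p - 8q:
  (-1475/173, 1081/173) → P = -21923/173
  (7/54, -5/6) → P = 47/6
  (-136, -1231/7) → P = 1280/7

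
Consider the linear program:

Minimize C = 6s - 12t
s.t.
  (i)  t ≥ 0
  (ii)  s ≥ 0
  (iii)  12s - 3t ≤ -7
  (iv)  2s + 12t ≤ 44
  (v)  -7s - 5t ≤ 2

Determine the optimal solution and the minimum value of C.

s = 0, t = 11/3, minimum C = -44

Vertices and C = 6s - 12t:
  (0, 7/3) → C = -28
  (0, 11/3) → C = -44
  (8/25, 271/75) → C = -1036/25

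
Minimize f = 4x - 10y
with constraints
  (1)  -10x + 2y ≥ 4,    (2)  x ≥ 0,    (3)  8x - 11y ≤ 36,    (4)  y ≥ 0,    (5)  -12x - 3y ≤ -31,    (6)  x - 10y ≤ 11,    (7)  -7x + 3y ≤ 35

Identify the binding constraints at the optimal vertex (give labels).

(1) and (7)

Extreme points and f = 4x - 10y:
  (25/27, 179/27) → f = -1690/27
  (29/8, 161/8) → f = -747/4
  (0, 31/3) → f = -310/3
  (0, 35/3) → f = -350/3

The minimum is at (29/8, 161/8). Substituting into each constraint, equality holds for (1) and (7); the remaining constraints have slack.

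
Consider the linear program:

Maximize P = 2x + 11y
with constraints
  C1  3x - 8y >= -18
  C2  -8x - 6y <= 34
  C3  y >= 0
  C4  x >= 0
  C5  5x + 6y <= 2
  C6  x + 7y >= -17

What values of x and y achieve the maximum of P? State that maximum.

x = 0, y = 1/3, maximum P = 11/3

The binding constraints are x = 0 and 5x + 6y = 2.
Solving simultaneously gives x = 0, y = 1/3.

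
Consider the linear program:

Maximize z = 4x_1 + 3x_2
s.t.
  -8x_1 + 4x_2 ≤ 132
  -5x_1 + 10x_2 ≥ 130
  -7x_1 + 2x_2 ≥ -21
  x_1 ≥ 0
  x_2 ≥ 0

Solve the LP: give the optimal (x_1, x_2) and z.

Feasible corners and z = 4x_1 + 3x_2:
  (29, 91) → z = 389
  (0, 33) → z = 99
  (47/6, 203/12) → z = 985/12
  (0, 13) → z = 39

x_1 = 29, x_2 = 91, maximum z = 389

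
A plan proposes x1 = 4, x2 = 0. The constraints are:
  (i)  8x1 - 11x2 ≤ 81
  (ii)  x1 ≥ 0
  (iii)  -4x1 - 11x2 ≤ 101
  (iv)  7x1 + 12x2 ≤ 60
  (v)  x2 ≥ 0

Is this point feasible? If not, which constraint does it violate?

(i): 32 ≤ 81 ✓
(ii): 4 ≥ 0 ✓
(iii): -16 ≤ 101 ✓
(iv): 28 ≤ 60 ✓
(v): 0 ≥ 0 ✓

feasible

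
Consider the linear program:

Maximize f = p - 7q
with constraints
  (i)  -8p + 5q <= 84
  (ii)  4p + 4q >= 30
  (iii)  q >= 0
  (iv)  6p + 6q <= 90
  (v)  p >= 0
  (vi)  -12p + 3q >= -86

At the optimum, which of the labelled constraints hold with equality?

Corner points and f = p - 7q:
  (0, 15/2) → f = -105/2
  (217/30, 4/15) → f = 161/30
  (0, 15) → f = -105
  (131/15, 94/15) → f = -527/15

The maximum is at (217/30, 4/15). Substituting into each constraint, equality holds for (ii) and (vi); the remaining constraints have slack.

(ii) and (vi)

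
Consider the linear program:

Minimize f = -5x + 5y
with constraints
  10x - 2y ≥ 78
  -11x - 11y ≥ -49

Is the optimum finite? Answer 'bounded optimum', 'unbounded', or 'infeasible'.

unbounded

From the feasible point (239/33, -92/33), moving in the direction (-2, -10) keeps every constraint satisfied while f decreases without bound.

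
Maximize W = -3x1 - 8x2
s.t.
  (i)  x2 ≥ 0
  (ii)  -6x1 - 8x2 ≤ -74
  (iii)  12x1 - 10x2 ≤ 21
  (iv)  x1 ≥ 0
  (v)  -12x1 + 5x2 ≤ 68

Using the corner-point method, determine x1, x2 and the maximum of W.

The feasible region is unbounded (it extends along (5, 6), (5, 12)), but W strictly decreases along every unbounded feasible direction, so there is no improving ray and the maximum is attained at a vertex.

x1 = 227/39, x2 = 127/26, maximum W = -735/13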